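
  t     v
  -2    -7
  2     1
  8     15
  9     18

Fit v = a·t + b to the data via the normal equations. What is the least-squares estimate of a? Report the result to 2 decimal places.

Compute the Gram sums: Σt·t = 153, Σt = 17, Σ1 = 4.
Right-hand side: Σt·v = 298, Σv = 27.
So AᵀA·[a, b]ᵀ = Aᵀv: [[153, 17]; [17, 4]]·[a, b]ᵀ = [298, 27]ᵀ.
det = 153·4 − 17² = 323.
a = (298·4 − 17·27)/323 = 733/323; b = (153·27 − 17·298)/323 = -55/19.

a = 2.27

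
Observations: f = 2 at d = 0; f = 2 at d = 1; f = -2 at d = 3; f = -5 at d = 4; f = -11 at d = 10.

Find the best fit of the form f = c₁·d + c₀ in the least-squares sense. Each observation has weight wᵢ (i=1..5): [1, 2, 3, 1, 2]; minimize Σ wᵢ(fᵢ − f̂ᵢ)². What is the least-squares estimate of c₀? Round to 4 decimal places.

c₀ = 2.3214

Entries of AᵀWA: Σwᵢ·d·d = 245, Σwᵢ·d = 35, Σwᵢ·1 = 9.
For AᵀWf: Σwᵢ·d·f = -254, Σwᵢ·f = -27.
AᵀWA·[c₁, c₀]ᵀ = AᵀWf becomes [[245, 35]; [35, 9]]·[c₁, c₀]ᵀ = [-254, -27]ᵀ.
Δ = 245·9 − 35² = 980.
c₁ = ((-254)·9 − 35·(-27))/980 = -1341/980; c₀ = (245·(-27) − 35·(-254))/980 = 65/28.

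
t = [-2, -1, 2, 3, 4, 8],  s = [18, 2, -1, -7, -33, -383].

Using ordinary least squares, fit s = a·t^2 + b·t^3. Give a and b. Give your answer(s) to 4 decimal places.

a = 2.0616, b = -1.0061

XᵀX·[a, b]ᵀ = Xᵀs reads: 4466·a + 34034·b = -25033;  34034·a + 267098·b = -198551.
Determinant 4466·267098 − 34034² = 34546512.
a = ((-25033)·267098 − 34034·(-198551))/34546512 = 1369625/664356; b = (4466·(-198551) − 34034·(-25033))/34546512 = -112843/112164.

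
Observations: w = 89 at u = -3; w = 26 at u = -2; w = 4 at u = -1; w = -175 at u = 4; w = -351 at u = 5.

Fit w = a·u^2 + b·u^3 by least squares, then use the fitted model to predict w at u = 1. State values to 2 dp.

ŵ = -2.07

With design matrix M, MᵀM = [[979, 3873]; [3873, 20515]] and Mᵀw = [-10666, -57690]ᵀ.
Eliminating b: 20515·(row 1) − 3873·(row 2) gives 5084056·a = 20515·(-10666) − 3873·(-57690) = 4620380, so a = 1155095/1271014.
Then b = ((-57690) − 3873·(1155095/1271014))/20515 = -3792273/1271014.
At u = 1: ŵ = (1155095/1271014)·(1) + (-3792273/1271014)·(1) = -1318589/635507.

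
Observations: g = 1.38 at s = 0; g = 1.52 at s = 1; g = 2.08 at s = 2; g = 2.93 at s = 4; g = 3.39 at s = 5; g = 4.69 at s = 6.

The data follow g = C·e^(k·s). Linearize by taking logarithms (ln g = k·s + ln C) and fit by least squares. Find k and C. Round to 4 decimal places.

k = 0.2006, C = 1.3283

Linearized form: ln g = k·s + ln C. From the 6 transformed points,
XᵀX = [[82.0000, 18.0000]; [18.0000, 6]], rhs = [21.5602, 5.3144]ᵀ  (here Σs = 18.0000, Σ(s)² = 82.0000, Σln g = 5.3144, Σs·ln g = 21.5602).
Δ = 82.0000·6 − (18.0000)² = 168.0000; k = (21.5602·6 − 18.0000·5.3144)/168.0000 = 0.20060, ln C = (82.0000·5.3144 − 18.0000·21.5602)/168.0000 = 0.28392, so C = exp(0.28392) = 1.32833.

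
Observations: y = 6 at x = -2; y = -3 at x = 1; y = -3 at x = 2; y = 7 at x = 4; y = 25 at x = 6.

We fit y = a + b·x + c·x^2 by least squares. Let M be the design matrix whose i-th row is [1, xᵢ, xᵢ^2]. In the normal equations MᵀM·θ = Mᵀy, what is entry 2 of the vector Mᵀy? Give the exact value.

Entry 2 ↔ basis x, so (Mᵀy)_{2} = Σᵢ (x)·yᵢ = (-2)·(6) + (1)·(-3) + (2)·(-3) + (4)·(7) + (6)·(25) = 157.

157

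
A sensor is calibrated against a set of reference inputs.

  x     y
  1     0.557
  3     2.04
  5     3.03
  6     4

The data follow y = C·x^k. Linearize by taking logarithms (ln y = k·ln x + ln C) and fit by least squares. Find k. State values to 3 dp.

Taking logs, ln y = k·ln x + ln C, so regress ln y on ln x.
Over the data: Σln x = 4.4998, Σ(ln x)² = 7.0076, Σln y = 2.6226, Σln x·ln y = 5.0513.
Normal system: [[7.0076, 4.4998]; [4.4998, 4]]·[k, ln C]ᵀ = [5.0513, 2.6226]ᵀ.
Solving (det = 7.7823): k = 1.07989, ln C = -0.55917.

k = 1.080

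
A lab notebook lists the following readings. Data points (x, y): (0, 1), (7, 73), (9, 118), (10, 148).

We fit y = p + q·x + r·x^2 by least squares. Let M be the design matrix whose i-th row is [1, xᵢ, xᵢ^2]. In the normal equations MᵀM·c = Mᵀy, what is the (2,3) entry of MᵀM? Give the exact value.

2072

Row 2 ↔ basis x, column 3 ↔ basis x^2, so (MᵀM)_{2,3} = Σᵢ (x)·(x^2) = (0)·(0) + (7)·(49) + (9)·(81) + (10)·(100) = 2072.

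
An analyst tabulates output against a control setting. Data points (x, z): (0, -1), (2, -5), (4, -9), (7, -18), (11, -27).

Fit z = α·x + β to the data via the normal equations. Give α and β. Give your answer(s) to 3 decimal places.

The normal equations are: 190·α + 24·β = -469;  24·α + 5·β = -60.
(Σx·x = 190, Σx = 24, Σ1 = 5, Σx·z = -469, Σz = -60.)
Eliminating β: 5·(row 1) − 24·(row 2) gives 374·α = 5·(-469) − 24·(-60) = -905, so α = -905/374.
Then β = ((-60) − 24·(-905/374))/5 = -72/187.

α = -2.420, β = -0.385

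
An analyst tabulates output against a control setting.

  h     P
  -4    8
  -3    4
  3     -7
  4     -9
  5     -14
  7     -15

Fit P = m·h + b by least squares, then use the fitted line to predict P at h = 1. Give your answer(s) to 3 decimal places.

P̂ = -3.400

The normal equations are: 124·m + 12·b = -276;  12·m + 6·b = -33.
Eliminating b: 6·(row 1) − 12·(row 2) gives 600·m = 6·(-276) − 12·(-33) = -1260, so m = -21/10.
Then b = ((-33) − 12·(-21/10))/6 = -13/10.
At h = 1: P̂ = (-21/10)·(1) + (-13/10)·(1) = -17/5.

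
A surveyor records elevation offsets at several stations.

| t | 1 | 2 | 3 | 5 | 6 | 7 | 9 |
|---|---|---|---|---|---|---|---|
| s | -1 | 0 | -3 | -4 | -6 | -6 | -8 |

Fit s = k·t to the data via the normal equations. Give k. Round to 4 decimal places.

k = -0.8780

Normal-equation sums: Σt·t = 205.
For Xᵀs: Σt·s = -180.
XᵀX·[k]ᵀ = Xᵀs becomes [[205]]·[k]ᵀ = [-180]ᵀ.
k = (-180)/205 = -0.878049.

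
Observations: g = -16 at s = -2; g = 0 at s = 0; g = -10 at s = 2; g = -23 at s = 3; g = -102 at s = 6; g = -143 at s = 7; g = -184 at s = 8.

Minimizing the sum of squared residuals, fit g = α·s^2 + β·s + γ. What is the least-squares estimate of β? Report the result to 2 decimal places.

The normal system MᵀM·[α, β, γ]ᵀ = Mᵀg is [[7906, 1098, 166]; [1098, 166, 24]; [166, 24, 7]]·[α, β, γ]ᵀ = [-22766, -3142, -478]ᵀ.
Row-reducing yields α = -70855/23016, β = 11451/7672, γ = -655/1644.

β = 1.49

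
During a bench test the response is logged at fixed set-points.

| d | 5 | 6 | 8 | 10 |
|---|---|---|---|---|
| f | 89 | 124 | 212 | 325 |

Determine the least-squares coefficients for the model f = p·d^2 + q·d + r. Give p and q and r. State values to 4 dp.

p = 3.0892, q = 0.8455, r = 7.6030

AᵀA·[p, q, r]ᵀ = Aᵀf reads: 16017·p + 1853·q + 225·r = 52757;  1853·p + 225·q + 29·r = 6135;  225·p + 29·q + 4·r = 750.
Inverting the 3×3 Gram matrix, [p, q, r]ᵀ = [2459/796, 673/796, 1513/199]ᵀ.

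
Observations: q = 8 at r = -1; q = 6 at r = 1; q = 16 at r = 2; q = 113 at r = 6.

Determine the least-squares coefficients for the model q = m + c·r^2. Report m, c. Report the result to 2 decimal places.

m = 3.94, c = 3.03

From the data, Σ1 = 4, Σr^2 = 42, Σr^2·r^2 = 1314.
And Σq = 143, Σr^2·q = 4146.
So XᵀX·[m, c]ᵀ = Xᵀq: [[4, 42]; [42, 1314]]·[m, c]ᵀ = [143, 4146]ᵀ.
Δ = 4·1314 − 42² = 3492.
m = (143·1314 − 42·4146)/3492 = 765/194; c = (4·4146 − 42·143)/3492 = 1763/582.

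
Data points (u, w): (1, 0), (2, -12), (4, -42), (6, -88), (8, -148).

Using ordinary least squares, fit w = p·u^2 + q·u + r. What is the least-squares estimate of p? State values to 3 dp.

p = -1.774

MᵀM·[p, q, r]ᵀ = Mᵀw reads: 5665·p + 801·q + 121·r = -13360;  801·p + 121·q + 21·r = -1904;  121·p + 21·q + 5·r = -290.
(Σu^2·u^2 = 5665, Σu^2·u = 801, Σu^2 = 121, Σu·u = 121, Σu = 21, Σ1 = 5, Σu^2·w = -13360, Σu·w = -1904, Σw = -290.)
Solving the 3×3 system (Gaussian elimination) gives p = -4473/2522, q = -12817/2522, r = 7901/1261.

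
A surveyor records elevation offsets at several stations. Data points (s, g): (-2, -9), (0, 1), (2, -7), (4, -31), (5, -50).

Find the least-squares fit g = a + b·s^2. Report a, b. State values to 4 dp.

Entries of MᵀM: Σ1 = 5, Σs^2 = 49, Σs^2·s^2 = 913.
And Σg = -96, Σs^2·g = -1810.
MᵀM·[a, b]ᵀ = Mᵀg becomes [[5, 49]; [49, 913]]·[a, b]ᵀ = [-96, -1810]ᵀ.
Eliminating b: 913·(row 1) − 49·(row 2) gives 2164·a = 913·(-96) − 49·(-1810) = 1042, so a = 521/1082.
Then b = ((-1810) − 49·(521/1082))/913 = -2173/1082.

a = 0.4815, b = -2.0083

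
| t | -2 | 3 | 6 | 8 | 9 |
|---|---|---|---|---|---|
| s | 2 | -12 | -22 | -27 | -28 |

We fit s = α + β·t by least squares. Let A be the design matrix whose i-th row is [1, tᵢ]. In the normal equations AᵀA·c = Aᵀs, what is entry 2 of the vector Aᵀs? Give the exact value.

Entry 2 ↔ basis t, so (Aᵀs)_{2} = Σᵢ (t)·sᵢ = (-2)·(2) + (3)·(-12) + (6)·(-22) + (8)·(-27) + (9)·(-28) = -640.

-640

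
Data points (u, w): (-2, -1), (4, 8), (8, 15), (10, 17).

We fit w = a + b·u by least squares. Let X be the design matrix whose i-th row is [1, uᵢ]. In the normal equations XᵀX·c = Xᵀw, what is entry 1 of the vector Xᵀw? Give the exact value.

39

Entry 1 ↔ basis 1, so (Xᵀw)_{1} = Σᵢ wᵢ = (1)·(-1) + (1)·(8) + (1)·(15) + (1)·(17) = 39.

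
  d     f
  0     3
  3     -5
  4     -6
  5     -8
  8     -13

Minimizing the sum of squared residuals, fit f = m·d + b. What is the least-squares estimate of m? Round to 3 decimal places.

m = -1.971

Sums needed: Σd·d = 114, Σd = 20, Σ1 = 5.
Moment sums: Σd·f = -183, Σf = -29.
Normal equations: [[114, 20]; [20, 5]]·[m, b]ᵀ = [-183, -29]ᵀ.
Eliminating b: 5·(row 1) − 20·(row 2) gives 170·m = 5·(-183) − 20·(-29) = -335, so m = -67/34.
Then b = ((-29) − 20·(-67/34))/5 = 177/85.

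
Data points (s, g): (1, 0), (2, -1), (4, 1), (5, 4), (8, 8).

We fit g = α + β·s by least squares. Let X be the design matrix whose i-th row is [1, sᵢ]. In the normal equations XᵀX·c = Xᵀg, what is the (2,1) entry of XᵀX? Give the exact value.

Row 2 ↔ basis s, column 1 ↔ basis 1, so (XᵀX)_{2,1} = Σᵢ s = (1)·(1) + (2)·(1) + (4)·(1) + (5)·(1) + (8)·(1) = 20.

20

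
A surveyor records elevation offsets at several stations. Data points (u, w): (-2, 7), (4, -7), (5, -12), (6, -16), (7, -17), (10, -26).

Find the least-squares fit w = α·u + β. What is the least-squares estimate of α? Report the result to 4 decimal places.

α = -2.7750

Sums needed: Σu·u = 230, Σu = 30, Σ1 = 6.
For Xᵀw: Σu·w = -577, Σw = -71.
Normal equations: [[230, 30]; [30, 6]]·[α, β]ᵀ = [-577, -71]ᵀ.
Δ = 230·6 − 30² = 480.
α = ((-577)·6 − 30·(-71))/480 = -111/40; β = (230·(-71) − 30·(-577))/480 = 49/24.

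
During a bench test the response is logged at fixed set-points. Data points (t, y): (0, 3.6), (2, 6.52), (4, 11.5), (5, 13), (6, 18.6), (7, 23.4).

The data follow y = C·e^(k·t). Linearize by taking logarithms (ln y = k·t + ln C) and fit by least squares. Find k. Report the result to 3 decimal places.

k = 0.265

Linearized form: ln y = k·t + ln C. From the 6 transformed points,
AᵀA = [[130.0000, 24.0000]; [24.0000, 6]], rhs = [65.9520, 14.2390]ᵀ  (here Σt = 24.0000, Σ(t)² = 130.0000, Σln y = 14.2390, Σt·ln y = 65.9520).
Slope k = (n·Σt·ln y − Σt·Σln y)/(n·Σ(t)² − (Σt)²) = (6·65.9520 − 24.0000·14.2390)/204.0000 = 0.26459; ln C = (Σln y − k·Σt)/n = 1.31481.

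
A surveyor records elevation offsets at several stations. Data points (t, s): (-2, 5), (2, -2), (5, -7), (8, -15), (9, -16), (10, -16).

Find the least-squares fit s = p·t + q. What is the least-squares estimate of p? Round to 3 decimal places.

Normal-equation sums: Σt·t = 278, Σt = 32, Σ1 = 6.
Moment sums: Σt·s = -473, Σs = -51.
AᵀA·[p, q]ᵀ = Aᵀs becomes [[278, 32]; [32, 6]]·[p, q]ᵀ = [-473, -51]ᵀ.
Determinant 278·6 − 32² = 644.
p = ((-473)·6 − 32·(-51))/644 = -603/322; q = (278·(-51) − 32·(-473))/644 = 479/322.

p = -1.873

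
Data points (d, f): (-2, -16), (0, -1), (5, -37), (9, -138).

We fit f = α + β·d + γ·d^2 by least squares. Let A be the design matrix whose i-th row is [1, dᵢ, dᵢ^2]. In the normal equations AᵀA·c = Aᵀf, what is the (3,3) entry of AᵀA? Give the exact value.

7202

Row 3 ↔ basis d^2, column 3 ↔ basis d^2, so (AᵀA)_{3,3} = Σᵢ (d^2)·(d^2) = (4)·(4) + (0)·(0) + (25)·(25) + (81)·(81) = 7202.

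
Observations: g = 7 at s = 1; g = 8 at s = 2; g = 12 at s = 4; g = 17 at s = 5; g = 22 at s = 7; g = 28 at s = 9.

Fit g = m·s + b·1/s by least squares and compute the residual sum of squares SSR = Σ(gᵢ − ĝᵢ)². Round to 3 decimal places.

SSR = 2.320

The normal system MᵀM·[m, b]ᵀ = Mᵀg is [[176, 6]; [6, 2199229/1587600]]·[m, b]ᵀ = [562, 7451/315]ᵀ.
Eliminating b: (2199229/1587600)·(row 1) − 6·(row 2) gives (20619419/99225)·m = (2199229/1587600)·562 − 6·(7451/315) = 505324229/793800, so m = 505324229/164955352.
Then b = ((7451/315) − 6·(505324229/164955352))/(2199229/1587600) = 78496740/20619419.
Residuals: 1258195/9703256, -2496301/82477676, -49706543/41238838, 152025055/164955352, 2037581/164955352, 1056915/164955352; SSR = 191358331/82477676.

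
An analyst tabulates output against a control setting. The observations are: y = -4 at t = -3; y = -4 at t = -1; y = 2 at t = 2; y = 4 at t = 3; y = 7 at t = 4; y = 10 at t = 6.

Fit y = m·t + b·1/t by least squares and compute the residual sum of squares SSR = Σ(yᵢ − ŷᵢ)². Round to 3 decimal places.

SSR = 6.967

AᵀA·[m, b]ᵀ = Aᵀy reads: 75·m + 6·b = 120;  6·m + (25/16)·b = 133/12.
(Σt·t = 75, Σt·1/t = 6, Σ1/t·1/t = 25/16, Σt·y = 120, Σ1/t·y = 133/12.)
det = 75·(25/16) − 6² = 1299/16.
m = (120·(25/16) − 6·(133/12))/(1299/16) = 1936/1299; b = (75·(133/12) − 6·120)/(1299/16) = 1780/1299.
Residuals: 3616/3897, -1480/1299, -2164/1299, -3616/3897, 904/1299, 3232/3897; SSR = 27152/3897.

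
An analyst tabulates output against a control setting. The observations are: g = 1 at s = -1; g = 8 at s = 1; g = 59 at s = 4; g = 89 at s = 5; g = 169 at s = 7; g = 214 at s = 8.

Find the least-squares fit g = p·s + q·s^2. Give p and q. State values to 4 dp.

Entries of AᵀA: Σs·s = 156, Σs·s^2 = 1044, Σs^2·s^2 = 7380.
And Σs·g = 3583, Σs^2·g = 25155.
AᵀA·[p, q]ᵀ = Aᵀg becomes [[156, 1044]; [1044, 7380]]·[p, q]ᵀ = [3583, 25155]ᵀ.
Eliminating q: 7380·(row 1) − 1044·(row 2) gives 61344·p = 7380·3583 − 1044·25155 = 180720, so p = 1255/426.
Then q = (25155 − 1044·(1255/426))/7380 = 2549/852.

p = 2.9460, q = 2.9918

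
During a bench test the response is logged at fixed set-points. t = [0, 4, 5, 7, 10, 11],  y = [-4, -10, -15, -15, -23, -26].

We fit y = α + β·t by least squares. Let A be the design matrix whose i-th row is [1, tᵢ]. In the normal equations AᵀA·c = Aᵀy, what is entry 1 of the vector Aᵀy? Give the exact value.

Entry 1 ↔ basis 1, so (Aᵀy)_{1} = Σᵢ yᵢ = (1)·(-4) + (1)·(-10) + (1)·(-15) + (1)·(-15) + (1)·(-23) + (1)·(-26) = -93.

-93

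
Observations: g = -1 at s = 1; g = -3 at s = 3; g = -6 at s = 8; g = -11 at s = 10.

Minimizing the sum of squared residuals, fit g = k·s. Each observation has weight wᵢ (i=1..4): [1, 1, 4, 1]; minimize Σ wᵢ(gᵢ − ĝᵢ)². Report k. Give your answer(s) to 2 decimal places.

With design matrix A, AᵀWA = [[366]] and AᵀWg = [-312]ᵀ.
Hence k = -312 / 366 ≈ -0.852459.

k = -0.85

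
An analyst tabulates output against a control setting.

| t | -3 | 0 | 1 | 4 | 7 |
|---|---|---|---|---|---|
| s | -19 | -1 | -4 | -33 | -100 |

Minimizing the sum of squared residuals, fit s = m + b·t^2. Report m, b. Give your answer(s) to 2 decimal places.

Sums needed: Σ1 = 5, Σt^2 = 75, Σt^2·t^2 = 2739.
And Σs = -157, Σt^2·s = -5603.
MᵀM·[m, b]ᵀ = Mᵀs becomes [[5, 75]; [75, 2739]]·[m, b]ᵀ = [-157, -5603]ᵀ.
Δ = 5·2739 − 75² = 8070.
m = ((-157)·2739 − 75·(-5603))/8070 = -1633/1345; b = (5·(-5603) − 75·(-157))/8070 = -1624/807.

m = -1.21, b = -2.01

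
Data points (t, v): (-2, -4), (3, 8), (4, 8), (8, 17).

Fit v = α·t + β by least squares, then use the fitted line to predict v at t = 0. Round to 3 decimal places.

Forming AᵀA = [[93, 13]; [13, 4]] and Aᵀv = [200, 29]ᵀ gives AᵀA·[α, β]ᵀ = Aᵀv.
Eliminating β: 4·(row 1) − 13·(row 2) gives 203·α = 4·200 − 13·29 = 423, so α = 423/203.
Then β = (29 − 13·(423/203))/4 = 97/203.
At t = 0: v̂ = (423/203)·(0) + (97/203)·(1) = 97/203.

v̂ = 0.478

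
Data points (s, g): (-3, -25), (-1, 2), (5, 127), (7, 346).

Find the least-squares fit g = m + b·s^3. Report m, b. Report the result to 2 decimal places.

m = 2.34, b = 1.00

The normal equations are: 4·m + 440·b = 450;  440·m + 134004·b = 135226.
Eliminating b: 134004·(row 1) − 440·(row 2) gives 342416·m = 134004·450 − 440·135226 = 802360, so m = 100295/42802.
Then b = (135226 − 440·(100295/42802))/134004 = 42863/42802.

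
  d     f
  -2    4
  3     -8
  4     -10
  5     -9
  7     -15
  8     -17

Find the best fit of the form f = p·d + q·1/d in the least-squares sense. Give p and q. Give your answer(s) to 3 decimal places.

The normal equations are: 167·p + 6·q = -358;  6·p + (352549/705600)·q = -11117/840.
Determinant 167·(352549/705600) − 6² = 33474083/705600.
p = ((-358)·(352549/705600) − 6·(-11117/840))/(33474083/705600) = -70182862/33474083; q = (167·(-11117/840) − 6·(-358))/(33474083/705600) = -43863960/33474083.

p = -2.097, q = -1.310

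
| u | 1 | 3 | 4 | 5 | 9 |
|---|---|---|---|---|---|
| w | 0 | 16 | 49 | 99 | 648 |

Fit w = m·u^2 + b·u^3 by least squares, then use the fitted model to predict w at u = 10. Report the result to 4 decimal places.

Entries of MᵀM: Σu^2·u^2 = 7524, Σu^2·u^3 = 63442, Σu^3·u^3 = 551892.
Right-hand side: Σu^2·w = 55891, Σu^3·w = 488335.
Determinant 7524·551892 − 63442² = 127548044.
m = (55891·551892 − 63442·488335)/127548044 = -67576649/63774022; b = (7524·488335 − 63442·55891)/127548044 = 64197859/63774022.
At u = 10: ŵ = (-67576649/63774022)·(100) + (64197859/63774022)·(1000) = 28720097050/31887011.

ŵ = 900.6833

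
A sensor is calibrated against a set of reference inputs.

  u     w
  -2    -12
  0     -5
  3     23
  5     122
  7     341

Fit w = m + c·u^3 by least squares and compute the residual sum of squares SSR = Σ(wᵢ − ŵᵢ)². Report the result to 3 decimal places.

SSR = 0.817

The normal system XᵀX·[m, c]ᵀ = Xᵀw is [[5, 487]; [487, 134067]]·[m, c]ᵀ = [469, 132930]ᵀ.
Eliminating c: 134067·(row 1) − 487·(row 2) gives 433166·m = 134067·469 − 487·132930 = -1859487, so m = -1859487/433166.
Then c = (132930 − 487·(-1859487/433166))/134067 = 436247/433166.
Residuals: 151471/433166, -306343/433166, 21818/216583, 87432/216583, -31814/216583; SSR = 353951/433166.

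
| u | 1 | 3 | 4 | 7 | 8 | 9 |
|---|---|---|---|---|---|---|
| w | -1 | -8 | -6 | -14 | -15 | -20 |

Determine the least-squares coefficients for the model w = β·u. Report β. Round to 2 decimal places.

Compute the Gram sums: Σu·u = 220.
And Σu·w = -447.
MᵀM·[β]ᵀ = Mᵀw becomes [[220]]·[β]ᵀ = [-447]ᵀ.
Hence β = -447 / 220 ≈ -2.03182.

β = -2.03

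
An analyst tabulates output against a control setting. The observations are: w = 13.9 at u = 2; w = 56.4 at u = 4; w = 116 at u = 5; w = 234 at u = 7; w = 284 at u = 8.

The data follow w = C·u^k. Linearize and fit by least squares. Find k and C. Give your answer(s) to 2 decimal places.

With ln wᵢ as the transformed response and ln uᵢ as the regressor:
Σln u = 7.7142, Σ(ln u)² = 13.1032, Σln w = 22.5222, Σln u·ln w = 37.4274.
Normal system: [[13.1032, 7.7142]; [7.7142, 5]]·[k, ln C]ᵀ = [37.4274, 22.5222]ᵀ.
Solving (det = 6.0066): k = 2.23004, ln C = 1.06385, so C = exp(1.06385) = 2.89749.

k = 2.23, C = 2.90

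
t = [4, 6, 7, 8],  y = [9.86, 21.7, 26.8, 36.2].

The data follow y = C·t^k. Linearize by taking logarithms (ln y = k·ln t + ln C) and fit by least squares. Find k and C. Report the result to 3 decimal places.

k = 1.849, C = 0.765

Linearized form: ln y = k·ln t + ln C. From the 4 transformed points,
XᵀX = [[13.2429, 7.2034]; [7.2034, 4]], rhs = [22.5485, 12.2433]ᵀ  (here Σln t = 7.2034, Σ(ln t)² = 13.2429, Σln y = 12.2433, Σln t·ln y = 22.5485).
Δ = 13.2429·4 − (7.2034)² = 1.0824; k = (22.5485·4 − 7.2034·12.2433)/1.0824 = 1.84853, ln C = (13.2429·12.2433 − 7.2034·22.5485)/1.0824 = -0.26811, so C = exp(-0.26811) = 0.76483.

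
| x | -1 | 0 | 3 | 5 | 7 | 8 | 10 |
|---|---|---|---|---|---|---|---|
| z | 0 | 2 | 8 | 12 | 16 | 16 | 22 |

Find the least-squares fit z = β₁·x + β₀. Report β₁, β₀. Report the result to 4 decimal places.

From the data, Σx·x = 248, Σx = 32, Σ1 = 7.
Right-hand side: Σx·z = 544, Σz = 76.
Determinant 248·7 − 32² = 712.
β₁ = (544·7 − 32·76)/712 = 172/89; β₀ = (248·76 − 32·544)/712 = 180/89.

β₁ = 1.9326, β₀ = 2.0225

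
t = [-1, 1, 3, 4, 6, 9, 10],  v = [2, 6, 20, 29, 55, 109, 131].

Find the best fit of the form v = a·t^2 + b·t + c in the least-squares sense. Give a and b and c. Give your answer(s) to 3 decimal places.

a = 1.044, b = 2.363, c = 3.097

Setting ∂/∂a … = 0 gives: 18196·a + 2036·b + 244·c = 24561;  2036·a + 244·b + 32·c = 2801;  244·a + 32·b + 7·c = 352.
Inverting the 3×3 Gram matrix, [a, b, c]ᵀ = [1262/1209, 11429/4836, 96/31]ᵀ.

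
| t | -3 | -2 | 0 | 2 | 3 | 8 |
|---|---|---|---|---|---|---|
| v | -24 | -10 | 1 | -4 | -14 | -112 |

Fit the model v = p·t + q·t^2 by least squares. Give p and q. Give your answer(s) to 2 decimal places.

Setting ∂/∂p … = 0 gives: 90·p + 512·q = -854;  512·p + 4290·q = -7566.
(Σt·t = 90, Σt·t^2 = 512, Σt^2·t^2 = 4290, Σt·v = -854, Σt^2·v = -7566.)
Δ = 90·4290 − 512² = 123956.
p = ((-854)·4290 − 512·(-7566))/123956 = 52533/30989; q = (90·(-7566) − 512·(-854))/123956 = -60923/30989.

p = 1.70, q = -1.97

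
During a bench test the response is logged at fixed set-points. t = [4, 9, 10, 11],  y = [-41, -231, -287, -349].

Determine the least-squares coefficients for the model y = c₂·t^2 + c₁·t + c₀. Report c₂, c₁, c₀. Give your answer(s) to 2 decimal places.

Entries of XᵀX: Σt^2·t^2 = 31458, Σt^2·t = 3124, Σt^2 = 318, Σt·t = 318, Σt = 34, Σ1 = 4.
And Σt^2·y = -90296, Σt·y = -8952, Σy = -908.
Solving the 3×3 system (Gaussian elimination) gives c₂ = -3, c₁ = 1, c₀ = 3.

c₂ = -3.00, c₁ = 1.00, c₀ = 3.00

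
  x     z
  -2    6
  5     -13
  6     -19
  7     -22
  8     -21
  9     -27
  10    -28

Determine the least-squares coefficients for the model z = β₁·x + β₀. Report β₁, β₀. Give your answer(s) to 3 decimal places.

β₁ = -2.892, β₀ = 0.048

Sums needed: Σx·x = 359, Σx = 43, Σ1 = 7.
For Aᵀz: Σx·z = -1036, Σz = -124.
AᵀA·[β₁, β₀]ᵀ = Aᵀz becomes [[359, 43]; [43, 7]]·[β₁, β₀]ᵀ = [-1036, -124]ᵀ.
Determinant 359·7 − 43² = 664.
β₁ = ((-1036)·7 − 43·(-124))/664 = -240/83; β₀ = (359·(-124) − 43·(-1036))/664 = 4/83.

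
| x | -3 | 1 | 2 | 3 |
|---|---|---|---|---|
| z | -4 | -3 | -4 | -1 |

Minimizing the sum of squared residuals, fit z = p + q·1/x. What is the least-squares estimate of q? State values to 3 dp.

q = 0.550

Normal-equation sums: Σ1 = 4, Σ1/x = 3/2, Σ1/x·1/x = 53/36.
For Mᵀz: Σz = -12, Σ1/x·z = -4.
Eliminating q: (53/36)·(row 1) − (3/2)·(row 2) gives (131/36)·p = (53/36)·(-12) − (3/2)·(-4) = -35/3, so p = -420/131.
Then q = ((-4) − (3/2)·(-420/131))/(53/36) = 72/131.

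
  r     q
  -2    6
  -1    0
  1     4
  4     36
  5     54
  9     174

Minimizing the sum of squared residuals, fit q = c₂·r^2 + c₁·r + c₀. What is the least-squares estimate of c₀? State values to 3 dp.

c₀ = -0.443

Entries of XᵀX: Σr^2·r^2 = 7460, Σr^2·r = 910, Σr^2 = 128, Σr·r = 128, Σr = 16, Σ1 = 6.
For Xᵀq: Σr^2·q = 16048, Σr·q = 1972, Σq = 274.
So XᵀX·[c₂, c₁, c₀]ᵀ = Xᵀq: [[7460, 910, 128]; [910, 128, 16]; [128, 16, 6]]·[c₂, c₁, c₀]ᵀ = [16048, 1972, 274]ᵀ.
Row-reducing yields c₂ = 123542/60141, c₁ = 51572/60141, c₀ = -8883/20047.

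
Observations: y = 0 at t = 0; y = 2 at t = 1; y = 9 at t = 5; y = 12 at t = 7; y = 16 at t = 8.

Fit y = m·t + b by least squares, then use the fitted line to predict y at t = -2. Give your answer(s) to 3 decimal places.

ŷ = -3.819

From the data, Σt·t = 139, Σt = 21, Σ1 = 5.
For Mᵀy: Σt·y = 259, Σy = 39.
So MᵀM·[m, b]ᵀ = Mᵀy: [[139, 21]; [21, 5]]·[m, b]ᵀ = [259, 39]ᵀ.
Eliminating b: 5·(row 1) − 21·(row 2) gives 254·m = 5·259 − 21·39 = 476, so m = 238/127.
Then b = (39 − 21·(238/127))/5 = -9/127.
At t = -2: ŷ = (238/127)·(-2) + (-9/127)·(1) = -485/127.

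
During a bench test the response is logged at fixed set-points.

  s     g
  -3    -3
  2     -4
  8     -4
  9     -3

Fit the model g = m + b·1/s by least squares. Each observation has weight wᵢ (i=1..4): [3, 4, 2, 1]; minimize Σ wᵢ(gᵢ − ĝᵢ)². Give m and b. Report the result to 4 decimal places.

The normal system AᵀWA·[m, b]ᵀ = AᵀWg is [[10, 49/36]; [49/36, 3569/2592]]·[m, b]ᵀ = [-36, -19/3]ᵀ.
Eliminating b: (3569/2592)·(row 1) − (49/36)·(row 2) gives (143/12)·m = (3569/2592)·(-36) − (49/36)·(-19/3) = -8845/216, so m = -8845/2574.
Then b = ((-19/3) − (49/36)·(-8845/2574))/(3569/2592) = -172/143.

m = -3.4363, b = -1.2028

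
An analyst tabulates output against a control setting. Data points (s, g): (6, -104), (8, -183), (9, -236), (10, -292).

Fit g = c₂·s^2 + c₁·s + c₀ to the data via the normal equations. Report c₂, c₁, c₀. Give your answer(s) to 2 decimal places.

c₂ = -3.55, c₁ = 9.56, c₀ = -33.58

From the data, Σs^2·s^2 = 21953, Σs^2·s = 2457, Σs^2 = 281, Σs·s = 281, Σs = 33, Σ1 = 4.
And Σs^2·g = -63772, Σs·g = -7132, Σg = -815.
Solving the 3×3 system (Gaussian elimination) gives c₂ = -39/11, c₁ = 526/55, c₀ = -1847/55.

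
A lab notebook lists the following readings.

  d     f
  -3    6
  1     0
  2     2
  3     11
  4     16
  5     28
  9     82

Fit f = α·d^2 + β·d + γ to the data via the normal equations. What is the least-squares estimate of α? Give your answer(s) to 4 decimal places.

α = 0.9604

Forming XᵀX = [[7621, 927, 145]; [927, 145, 21]; [145, 21, 7]] and Xᵀf = [7759, 961, 145]ᵀ gives XᵀX·[α, β, γ]ᵀ = Xᵀf.
Solving the 3×3 system (Gaussian elimination) gives α = 1866/1943, β = 51973/79663, γ = -90524/79663.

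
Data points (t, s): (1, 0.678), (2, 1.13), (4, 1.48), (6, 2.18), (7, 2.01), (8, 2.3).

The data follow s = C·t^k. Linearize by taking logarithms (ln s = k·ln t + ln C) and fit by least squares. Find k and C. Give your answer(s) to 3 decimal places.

Linearized form: ln s = k·ln t + ln C. From the 6 transformed points,
Sums: Σln t = 7.8966, Σ(ln t)² = 13.7233, Σln s = 2.4360, Σln t·ln s = 5.1151.
Normal system: [[13.7233, 7.8966]; [7.8966, 6]]·[k, ln C]ᵀ = [5.1151, 2.4360]ᵀ.
Solving (det = 19.9843): k = 0.57316, ln C = -0.34833, so C = exp(-0.34833) = 0.70587.

k = 0.573, C = 0.706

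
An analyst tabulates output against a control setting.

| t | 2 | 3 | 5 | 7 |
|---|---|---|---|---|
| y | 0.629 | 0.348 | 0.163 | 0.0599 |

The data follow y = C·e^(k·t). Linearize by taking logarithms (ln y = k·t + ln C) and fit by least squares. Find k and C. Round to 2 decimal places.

Linearized form: ln y = k·t + ln C. From the 4 transformed points,
Sums: Σt = 17.0000, Σ(t)² = 87.0000, Σln y = -6.1483, Σt·ln y = -32.8695.
Normal system: [[87.0000, 17.0000]; [17.0000, 4]]·[k, ln C]ᵀ = [-32.8695, -6.1483]ᵀ.
Slope k = (n·Σt·ln y − Σt·Σln y)/(n·Σ(t)² − (Σt)²) = (4·-32.8695 − 17.0000·-6.1483)/59.0000 = -0.45691; ln C = (Σln y − k·Σt)/n = 0.40479, so C = exp(0.40479) = 1.49899.

k = -0.46, C = 1.50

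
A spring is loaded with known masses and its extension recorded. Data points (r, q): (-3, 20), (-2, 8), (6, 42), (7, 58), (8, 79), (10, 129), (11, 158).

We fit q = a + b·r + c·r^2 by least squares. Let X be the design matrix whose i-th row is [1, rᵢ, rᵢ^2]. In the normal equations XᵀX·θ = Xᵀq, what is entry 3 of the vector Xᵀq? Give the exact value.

Entry 3 ↔ basis r^2, so (Xᵀq)_{3} = Σᵢ (r^2)·qᵢ = (9)·(20) + (4)·(8) + (36)·(42) + (49)·(58) + (64)·(79) + (100)·(129) + (121)·(158) = 41640.

41640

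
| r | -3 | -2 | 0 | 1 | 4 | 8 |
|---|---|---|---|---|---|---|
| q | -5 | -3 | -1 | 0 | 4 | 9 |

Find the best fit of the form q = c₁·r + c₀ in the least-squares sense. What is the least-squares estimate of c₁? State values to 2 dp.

c₁ = 1.24

Setting ∂/∂c₁ … = 0 gives: 94·c₁ + 8·c₀ = 109;  8·c₁ + 6·c₀ = 4.
(Σr·r = 94, Σr = 8, Σ1 = 6, Σr·q = 109, Σq = 4.)
Δ = 94·6 − 8² = 500.
c₁ = (109·6 − 8·4)/500 = 311/250; c₀ = (94·4 − 8·109)/500 = -124/125.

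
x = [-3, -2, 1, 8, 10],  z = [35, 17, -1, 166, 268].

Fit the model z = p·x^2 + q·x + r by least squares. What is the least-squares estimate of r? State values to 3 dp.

With design matrix A, AᵀA = [[14194, 1478, 178]; [1478, 178, 14]; [178, 14, 5]] and Aᵀz = [37806, 3868, 485]ᵀ.
Solving the 3×3 system (Gaussian elimination) gives p = 490195/163704, q = -499265/163704, r = -7238/6821.

r = -1.061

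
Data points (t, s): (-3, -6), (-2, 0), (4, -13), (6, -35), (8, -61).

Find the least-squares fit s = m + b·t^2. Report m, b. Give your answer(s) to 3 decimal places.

Sums needed: Σ1 = 5, Σt^2 = 129, Σt^2·t^2 = 5745.
And Σs = -115, Σt^2·s = -5426.
Δ = 5·5745 − 129² = 12084.
m = ((-115)·5745 − 129·(-5426))/12084 = 13093/4028; b = (5·(-5426) − 129·(-115))/12084 = -12295/12084.

m = 3.250, b = -1.017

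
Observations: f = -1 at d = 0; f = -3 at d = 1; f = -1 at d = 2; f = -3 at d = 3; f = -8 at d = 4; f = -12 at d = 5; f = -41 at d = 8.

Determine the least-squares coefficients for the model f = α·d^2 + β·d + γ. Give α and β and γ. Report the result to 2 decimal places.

α = -0.89, β = 2.28, γ = -2.30

Compute the Gram sums: Σd^2·d^2 = 5075, Σd^2·d = 737, Σd^2 = 119, Σd·d = 119, Σd = 23, Σ1 = 7.
Right-hand side: Σd^2·f = -3086, Σd·f = -434, Σf = -69.
Solving the 3×3 system (Gaussian elimination) gives α = -1893/2138, β = 4877/2138, γ = -2459/1069.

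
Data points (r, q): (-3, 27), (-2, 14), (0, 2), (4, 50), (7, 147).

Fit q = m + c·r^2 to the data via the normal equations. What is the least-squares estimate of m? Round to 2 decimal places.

m = 1.74

The normal equations are: 5·m + 78·c = 240;  78·m + 2754·c = 8302.
(Σ1 = 5, Σr^2 = 78, Σr^2·r^2 = 2754, Σq = 240, Σr^2·q = 8302.)
Determinant 5·2754 − 78² = 7686.
m = (240·2754 − 78·8302)/7686 = 2234/1281; c = (5·8302 − 78·240)/7686 = 11395/3843.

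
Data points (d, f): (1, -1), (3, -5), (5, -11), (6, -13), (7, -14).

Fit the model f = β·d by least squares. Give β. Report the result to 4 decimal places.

β = -2.0583

Forming XᵀX = [[120]] and Xᵀf = [-247]ᵀ gives XᵀX·[β]ᵀ = Xᵀf.
β = (-247)/120 = -2.05833.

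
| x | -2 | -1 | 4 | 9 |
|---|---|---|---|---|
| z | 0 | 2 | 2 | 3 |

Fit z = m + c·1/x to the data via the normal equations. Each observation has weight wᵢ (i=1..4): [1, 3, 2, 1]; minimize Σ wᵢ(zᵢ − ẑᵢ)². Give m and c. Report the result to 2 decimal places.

MᵀWM·[m, c]ᵀ = MᵀWz reads: 7·m + (-26/9)·c = 13;  (-26/9)·m + (2195/648)·c = -14/3.
Eliminating c: (2195/648)·(row 1) − (-26/9)·(row 2) gives (3319/216)·m = (2195/648)·13 − (-26/9)·(-14/3) = 19799/648, so m = 19799/9957.
Then c = ((-14/3) − (-26/9)·(19799/9957))/(2195/648) = 1056/3319.

m = 1.99, c = 0.32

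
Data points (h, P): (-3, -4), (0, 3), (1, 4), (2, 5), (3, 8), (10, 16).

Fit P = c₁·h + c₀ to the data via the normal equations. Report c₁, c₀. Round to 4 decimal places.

Compute the Gram sums: Σh·h = 123, Σh = 13, Σ1 = 6.
Moment sums: Σh·P = 210, ΣP = 32.
AᵀA·[c₁, c₀]ᵀ = AᵀP becomes [[123, 13]; [13, 6]]·[c₁, c₀]ᵀ = [210, 32]ᵀ.
Eliminating c₀: 6·(row 1) − 13·(row 2) gives 569·c₁ = 6·210 − 13·32 = 844, so c₁ = 844/569.
Then c₀ = (32 − 13·(844/569))/6 = 1206/569.

c₁ = 1.4833, c₀ = 2.1195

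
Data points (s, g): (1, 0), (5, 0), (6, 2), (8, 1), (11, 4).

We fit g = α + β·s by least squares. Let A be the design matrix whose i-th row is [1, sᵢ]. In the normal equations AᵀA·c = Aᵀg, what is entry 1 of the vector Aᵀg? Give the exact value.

7

Entry 1 ↔ basis 1, so (Aᵀg)_{1} = Σᵢ gᵢ = (1)·(0) + (1)·(0) + (1)·(2) + (1)·(1) + (1)·(4) = 7.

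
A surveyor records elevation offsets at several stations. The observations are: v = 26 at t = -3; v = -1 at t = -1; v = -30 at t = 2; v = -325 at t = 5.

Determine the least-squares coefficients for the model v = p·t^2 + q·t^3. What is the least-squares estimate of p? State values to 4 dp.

p = -3.0919

Sums needed: Σt^2·t^2 = 723, Σt^2·t^3 = 2913, Σt^3·t^3 = 16419.
Moment sums: Σt^2·v = -8012, Σt^3·v = -41566.
Normal equations: [[723, 2913]; [2913, 16419]]·[p, q]ᵀ = [-8012, -41566]ᵀ.
det = 723·16419 − 2913² = 3385368.
p = ((-8012)·16419 − 2913·(-41566))/3385368 = -581515/188076; q = (723·(-41566) − 2913·(-8012))/3385368 = -372959/188076.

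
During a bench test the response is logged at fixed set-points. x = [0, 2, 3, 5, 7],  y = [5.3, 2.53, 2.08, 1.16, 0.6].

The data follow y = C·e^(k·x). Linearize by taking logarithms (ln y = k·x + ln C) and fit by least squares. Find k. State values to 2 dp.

k = -0.30

Taking logs, ln y = k·x + ln C, so regress ln y on x.
Sums: Σx = 17.0000, Σ(x)² = 87.0000, Σln y = 2.9659, Σx·ln y = 1.2199.
Normal system: [[87.0000, 17.0000]; [17.0000, 5]]·[k, ln C]ᵀ = [1.2199, 2.9659]ᵀ.
Δ = 87.0000·5 − (17.0000)² = 146.0000; k = (1.2199·5 − 17.0000·2.9659)/146.0000 = -0.30357, ln C = (87.0000·2.9659 − 17.0000·1.2199)/146.0000 = 1.62531.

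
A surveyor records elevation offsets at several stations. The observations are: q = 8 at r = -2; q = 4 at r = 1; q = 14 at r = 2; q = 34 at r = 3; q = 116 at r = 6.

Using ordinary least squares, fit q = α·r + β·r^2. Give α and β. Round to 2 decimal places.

Normal-equation sums: Σr·r = 54, Σr·r^2 = 244, Σr^2·r^2 = 1410.
And Σr·q = 814, Σr^2·q = 4574.
Normal equations: [[54, 244]; [244, 1410]]·[α, β]ᵀ = [814, 4574]ᵀ.
Determinant 54·1410 − 244² = 16604.
α = (814·1410 − 244·4574)/16604 = 7921/4151; β = (54·4574 − 244·814)/16604 = 12095/4151.

α = 1.91, β = 2.91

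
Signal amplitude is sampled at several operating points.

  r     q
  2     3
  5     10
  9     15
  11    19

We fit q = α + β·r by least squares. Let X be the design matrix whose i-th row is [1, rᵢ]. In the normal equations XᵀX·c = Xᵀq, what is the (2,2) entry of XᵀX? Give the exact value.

Row 2 ↔ basis r, column 2 ↔ basis r, so (XᵀX)_{2,2} = Σᵢ (r)·(r) = (2)·(2) + (5)·(5) + (9)·(9) + (11)·(11) = 231.

231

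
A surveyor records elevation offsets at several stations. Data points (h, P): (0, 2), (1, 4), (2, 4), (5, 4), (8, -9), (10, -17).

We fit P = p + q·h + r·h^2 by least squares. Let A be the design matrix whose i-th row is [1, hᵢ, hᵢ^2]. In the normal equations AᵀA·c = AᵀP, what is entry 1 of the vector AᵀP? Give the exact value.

Entry 1 ↔ basis 1, so (AᵀP)_{1} = Σᵢ Pᵢ = (1)·(2) + (1)·(4) + (1)·(4) + (1)·(4) + (1)·(-9) + (1)·(-17) = -12.

-12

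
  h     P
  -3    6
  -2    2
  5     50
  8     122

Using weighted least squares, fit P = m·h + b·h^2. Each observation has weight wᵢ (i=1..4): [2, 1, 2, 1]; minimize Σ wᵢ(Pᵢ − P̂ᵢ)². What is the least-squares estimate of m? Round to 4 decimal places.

Sums needed: Σwᵢ·h·h = 136, Σwᵢ·h·h^2 = 700, Σwᵢ·h^2·h^2 = 5524.
Moment sums: Σwᵢ·h·P = 1436, Σwᵢ·h^2·P = 10424.
XᵀWX·[m, b]ᵀ = XᵀWP becomes [[136, 700]; [700, 5524]]·[m, b]ᵀ = [1436, 10424]ᵀ.
det = 136·5524 − 700² = 261264.
m = (1436·5524 − 700·10424)/261264 = 13243/5443; b = (136·10424 − 700·1436)/261264 = 8593/5443.

m = 2.4330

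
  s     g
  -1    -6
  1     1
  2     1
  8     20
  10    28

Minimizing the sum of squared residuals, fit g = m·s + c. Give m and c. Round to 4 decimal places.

Entries of AᵀA: Σs·s = 170, Σs = 20, Σ1 = 5.
Right-hand side: Σs·g = 449, Σg = 44.
AᵀA·[m, c]ᵀ = Aᵀg becomes [[170, 20]; [20, 5]]·[m, c]ᵀ = [449, 44]ᵀ.
det = 170·5 − 20² = 450.
m = (449·5 − 20·44)/450 = 91/30; c = (170·44 − 20·449)/450 = -10/3.

m = 3.0333, c = -3.3333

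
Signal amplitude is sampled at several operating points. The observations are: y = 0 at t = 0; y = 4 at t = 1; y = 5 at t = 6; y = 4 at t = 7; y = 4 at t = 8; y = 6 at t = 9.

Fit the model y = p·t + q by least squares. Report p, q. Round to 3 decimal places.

Sums needed: Σt·t = 231, Σt = 31, Σ1 = 6.
Moment sums: Σt·y = 148, Σy = 23.
MᵀM·[p, q]ᵀ = Mᵀy becomes [[231, 31]; [31, 6]]·[p, q]ᵀ = [148, 23]ᵀ.
det = 231·6 − 31² = 425.
p = (148·6 − 31·23)/425 = 7/17; q = (231·23 − 31·148)/425 = 29/17.

p = 0.412, q = 1.706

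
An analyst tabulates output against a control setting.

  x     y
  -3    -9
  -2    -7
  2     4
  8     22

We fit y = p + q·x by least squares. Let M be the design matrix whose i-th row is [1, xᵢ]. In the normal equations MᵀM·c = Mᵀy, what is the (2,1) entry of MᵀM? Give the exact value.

Row 2 ↔ basis x, column 1 ↔ basis 1, so (MᵀM)_{2,1} = Σᵢ x = (-3)·(1) + (-2)·(1) + (2)·(1) + (8)·(1) = 5.

5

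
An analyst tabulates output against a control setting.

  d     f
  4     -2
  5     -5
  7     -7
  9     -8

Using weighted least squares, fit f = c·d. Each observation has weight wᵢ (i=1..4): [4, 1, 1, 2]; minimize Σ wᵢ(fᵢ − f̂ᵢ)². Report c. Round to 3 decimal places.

c = -0.833

From the data, Σwᵢ·d·d = 300.
For XᵀWf: Σwᵢ·d·f = -250.
c = (-250)/300 = -0.833333.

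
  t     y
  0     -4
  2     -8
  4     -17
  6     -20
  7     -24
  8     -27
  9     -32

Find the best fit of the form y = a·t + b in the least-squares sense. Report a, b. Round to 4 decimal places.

a = -3.0396, b = -3.2247

Sums needed: Σt·t = 250, Σt = 36, Σ1 = 7.
For Xᵀy: Σt·y = -876, Σy = -132.
Normal equations: [[250, 36]; [36, 7]]·[a, b]ᵀ = [-876, -132]ᵀ.
det = 250·7 − 36² = 454.
a = ((-876)·7 − 36·(-132))/454 = -690/227; b = (250·(-132) − 36·(-876))/454 = -732/227.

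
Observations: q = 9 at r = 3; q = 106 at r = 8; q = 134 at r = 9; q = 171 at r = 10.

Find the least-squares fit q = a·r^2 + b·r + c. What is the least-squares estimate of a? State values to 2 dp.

a = 1.92

Compute the Gram sums: Σr^2·r^2 = 20738, Σr^2·r = 2268, Σr^2 = 254, Σr·r = 254, Σr = 30, Σ1 = 4.
Moment sums: Σr^2·q = 34819, Σr·q = 3791, Σq = 420.
So XᵀX·[a, b, c]ᵀ = Xᵀq: [[20738, 2268, 254]; [2268, 254, 30]; [254, 30, 4]]·[a, b, c]ᵀ = [34819, 3791, 420]ᵀ.
Solving the 3×3 system (Gaussian elimination) gives a = 1819/946, b = -169/86, c = -1117/473.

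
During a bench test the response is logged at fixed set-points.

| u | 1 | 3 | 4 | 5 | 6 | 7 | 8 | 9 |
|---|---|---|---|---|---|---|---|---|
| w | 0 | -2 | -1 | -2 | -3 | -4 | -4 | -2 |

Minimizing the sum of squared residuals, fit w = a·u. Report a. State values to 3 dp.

The normal system AᵀA·[a]ᵀ = Aᵀw is [[281]]·[a]ᵀ = [-116]ᵀ.
a = (-116)/281 = -0.412811.

a = -0.413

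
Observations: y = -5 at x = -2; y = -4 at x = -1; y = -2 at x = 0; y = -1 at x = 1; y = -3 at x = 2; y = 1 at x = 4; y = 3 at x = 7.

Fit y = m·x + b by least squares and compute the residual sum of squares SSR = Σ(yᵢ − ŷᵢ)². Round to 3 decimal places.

SSR = 5.626

The normal equations are: 75·m + 11·b = 32;  11·m + 7·b = -11.
(Σx·x = 75, Σx = 11, Σ1 = 7, Σx·y = 32, Σy = -11.)
Δ = 75·7 − 11² = 404.
m = (32·7 − 11·(-11))/404 = 345/404; b = (75·(-11) − 11·32)/404 = -1177/404.
Residuals: -153/404, -47/202, 369/404, 107/101, -725/404, 201/404, -13/202; SSR = 2273/404.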